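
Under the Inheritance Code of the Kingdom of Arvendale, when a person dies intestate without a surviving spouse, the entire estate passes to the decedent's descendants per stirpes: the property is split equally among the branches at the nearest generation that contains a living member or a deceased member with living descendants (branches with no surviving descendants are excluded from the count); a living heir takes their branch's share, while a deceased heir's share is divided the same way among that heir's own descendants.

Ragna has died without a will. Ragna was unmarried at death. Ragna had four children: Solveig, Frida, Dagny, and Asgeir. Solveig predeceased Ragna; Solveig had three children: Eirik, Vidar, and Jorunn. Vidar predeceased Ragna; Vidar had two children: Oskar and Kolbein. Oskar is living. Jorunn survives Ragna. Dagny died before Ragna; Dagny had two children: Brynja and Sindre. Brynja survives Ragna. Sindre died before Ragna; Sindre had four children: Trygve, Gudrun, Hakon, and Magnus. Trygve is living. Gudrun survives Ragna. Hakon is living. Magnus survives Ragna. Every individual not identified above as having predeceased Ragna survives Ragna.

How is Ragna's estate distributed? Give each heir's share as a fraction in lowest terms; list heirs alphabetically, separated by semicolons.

There is no surviving spouse, so the entire estate passes to Ragna's descendants per stirpes.
The estate is divided into 4 equal shares of 1/4 among Solveig, Frida, Dagny, Asgeir.
Solveig predeceased; the 1/4 allotted to Solveig's branch passes to Solveig's issue by representation.
The 1/4 is divided into 3 equal shares of 1/12 among Eirik, Vidar, Jorunn.
Eirik is living and takes 1/12.
Vidar predeceased; the 1/12 allotted to Vidar's branch passes to Vidar's issue by representation.
The 1/12 is divided into 2 equal shares of 1/24 among Oskar, Kolbein.
Oskar is living and takes 1/24.
Kolbein is living and takes 1/24.
Jorunn is living and takes 1/12.
Frida is living and takes 1/4.
Dagny predeceased; the 1/4 allotted to Dagny's branch passes to Dagny's issue by representation.
The 1/4 is divided into 2 equal shares of 1/8 among Brynja, Sindre.
Brynja is living and takes 1/8.
Sindre predeceased; the 1/8 allotted to Sindre's branch passes to Sindre's issue by representation.
The 1/8 is divided into 4 equal shares of 1/32 among Trygve, Gudrun, Hakon, Magnus.
Trygve is living and takes 1/32.
Gudrun is living and takes 1/32.
Hakon is living and takes 1/32.
Magnus is living and takes 1/32.
Asgeir is living and takes 1/4.

Asgeir 1/4; Brynja 1/8; Eirik 1/12; Frida 1/4; Gudrun 1/32; Hakon 1/32; Jorunn 1/12; Kolbein 1/24; Magnus 1/32; Oskar 1/24; Trygve 1/32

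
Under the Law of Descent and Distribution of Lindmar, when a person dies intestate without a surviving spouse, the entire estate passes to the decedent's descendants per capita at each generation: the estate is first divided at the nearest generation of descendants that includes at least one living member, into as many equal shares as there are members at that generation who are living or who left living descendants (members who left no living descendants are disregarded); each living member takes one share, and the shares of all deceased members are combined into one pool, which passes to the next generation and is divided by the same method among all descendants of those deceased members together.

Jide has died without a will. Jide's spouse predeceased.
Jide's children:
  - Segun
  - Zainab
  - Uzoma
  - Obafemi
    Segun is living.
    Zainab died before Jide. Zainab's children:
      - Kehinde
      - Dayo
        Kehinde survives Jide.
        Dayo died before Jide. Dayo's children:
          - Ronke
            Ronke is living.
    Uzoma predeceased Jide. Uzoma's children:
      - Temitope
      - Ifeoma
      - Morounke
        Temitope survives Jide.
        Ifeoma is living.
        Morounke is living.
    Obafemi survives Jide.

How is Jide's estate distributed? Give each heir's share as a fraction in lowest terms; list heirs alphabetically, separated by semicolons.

There is no surviving spouse, so the entire estate passes to Jide's descendants per capita at each generation.
At generation 1 (Segun, Zainab, Uzoma, Obafemi) there are 4 shares of (1)/4 = 1/4 each.
Living: Segun and Obafemi — each takes 1/4.
Deceased: Zainab and Uzoma. Their combined 1/2 is pooled and carried to generation 2.
At generation 2 (Kehinde, Dayo, Temitope, Ifeoma, Morounke) there are 5 shares of (1/2)/5 = 1/10 each.
Living: Kehinde, Temitope, Ifeoma, and Morounke — each takes 1/10.
Deceased: Dayo. That 1/10 share is carried to generation 3.
At generation 3 (Ronke) there are 1 shares of (1/10)/1 = 1/10 each.
Living: Ronke — each takes 1/10.

Ifeoma 1/10; Kehinde 1/10; Morounke 1/10; Obafemi 1/4; Ronke 1/10; Segun 1/4; Temitope 1/10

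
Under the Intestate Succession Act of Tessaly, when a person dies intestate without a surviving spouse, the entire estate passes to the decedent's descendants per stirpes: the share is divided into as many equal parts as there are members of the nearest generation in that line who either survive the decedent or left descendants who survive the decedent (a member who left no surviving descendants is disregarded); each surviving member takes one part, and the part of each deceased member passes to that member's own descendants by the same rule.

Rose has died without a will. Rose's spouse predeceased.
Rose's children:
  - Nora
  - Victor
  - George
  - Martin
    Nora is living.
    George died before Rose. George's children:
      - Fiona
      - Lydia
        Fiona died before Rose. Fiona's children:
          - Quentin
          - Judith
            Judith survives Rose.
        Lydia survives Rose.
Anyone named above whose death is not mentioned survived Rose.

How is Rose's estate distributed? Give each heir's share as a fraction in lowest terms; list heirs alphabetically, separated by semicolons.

Judith 1/16; Lydia 1/8; Martin 1/4; Nora 1/4; Quentin 1/16; Victor 1/4

There is no surviving spouse, so the entire estate passes to Rose's descendants per stirpes.
The estate is divided into 4 equal shares of 1/4 among Nora, Victor, George, Martin.
Nora is living and takes 1/4.
Victor is living and takes 1/4.
George predeceased; the 1/4 allotted to George's branch passes to George's issue by representation.
The 1/4 is divided into 2 equal shares of 1/8 among Fiona, Lydia.
Fiona predeceased; the 1/8 allotted to Fiona's branch passes to Fiona's issue by representation.
The 1/8 is divided into 2 equal shares of 1/16 among Quentin, Judith.
Quentin is living and takes 1/16.
Judith is living and takes 1/16.
Lydia is living and takes 1/8.
Martin is living and takes 1/4.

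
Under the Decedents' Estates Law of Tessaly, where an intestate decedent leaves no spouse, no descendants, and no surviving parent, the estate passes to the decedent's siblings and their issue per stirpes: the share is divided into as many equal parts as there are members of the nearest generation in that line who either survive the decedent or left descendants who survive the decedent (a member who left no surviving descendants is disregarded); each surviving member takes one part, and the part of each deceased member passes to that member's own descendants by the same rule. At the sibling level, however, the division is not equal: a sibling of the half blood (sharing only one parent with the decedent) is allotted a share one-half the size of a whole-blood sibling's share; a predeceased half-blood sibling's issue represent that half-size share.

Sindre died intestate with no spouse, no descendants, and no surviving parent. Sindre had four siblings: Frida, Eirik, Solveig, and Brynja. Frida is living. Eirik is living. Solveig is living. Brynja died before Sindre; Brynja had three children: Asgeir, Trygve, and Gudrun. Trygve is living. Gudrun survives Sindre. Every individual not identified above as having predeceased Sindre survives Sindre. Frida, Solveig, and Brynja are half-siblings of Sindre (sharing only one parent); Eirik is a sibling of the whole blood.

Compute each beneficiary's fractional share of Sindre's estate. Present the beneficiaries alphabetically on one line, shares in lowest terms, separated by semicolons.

Asgeir 1/15; Eirik 2/5; Frida 1/5; Gudrun 1/15; Solveig 1/5; Trygve 1/15

No spouse, descendants, or parent survives, so the estate passes to Sindre's siblings per stirpes.
Half-blood siblings count for one-half the weight of whole-blood siblings at the initial division.
Dividing 1 in proportion to weights (total weight 5/2): Frida (weight 1/2) → 1/5; Eirik (weight 1) → 2/5; Solveig (weight 1/2) → 1/5; Brynja (weight 1/2) → 1/5.
Frida is living and takes 1/5.
Eirik is living and takes 2/5.
Solveig is living and takes 1/5.
Brynja predeceased; the 1/5 allotted to Brynja's branch passes to Brynja's issue by representation.
The 1/5 is divided into 3 equal shares of 1/15 among Asgeir, Trygve, Gudrun.
Asgeir is living and takes 1/15.
Trygve is living and takes 1/15.
Gudrun is living and takes 1/15.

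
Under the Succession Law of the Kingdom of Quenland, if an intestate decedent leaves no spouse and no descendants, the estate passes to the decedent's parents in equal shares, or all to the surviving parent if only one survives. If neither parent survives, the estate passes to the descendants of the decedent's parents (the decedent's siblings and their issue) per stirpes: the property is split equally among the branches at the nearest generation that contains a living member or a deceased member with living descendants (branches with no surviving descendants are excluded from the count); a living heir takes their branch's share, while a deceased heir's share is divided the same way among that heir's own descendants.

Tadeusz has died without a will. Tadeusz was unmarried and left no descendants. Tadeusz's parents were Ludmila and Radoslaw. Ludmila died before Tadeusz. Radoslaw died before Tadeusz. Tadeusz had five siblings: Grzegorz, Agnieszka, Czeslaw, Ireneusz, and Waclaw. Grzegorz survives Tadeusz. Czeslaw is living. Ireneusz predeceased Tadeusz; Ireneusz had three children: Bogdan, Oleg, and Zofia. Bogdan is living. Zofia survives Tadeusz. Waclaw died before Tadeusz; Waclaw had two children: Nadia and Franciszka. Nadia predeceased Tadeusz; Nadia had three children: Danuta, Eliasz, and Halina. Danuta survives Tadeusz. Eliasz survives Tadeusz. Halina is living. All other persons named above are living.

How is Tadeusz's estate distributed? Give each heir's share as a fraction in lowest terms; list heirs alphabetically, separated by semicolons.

Neither parent survives and there are no descendants, so the estate passes to Tadeusz's siblings and their issue per stirpes.
The estate is divided into 5 equal shares of 1/5 among Grzegorz, Agnieszka, Czeslaw, Ireneusz, Waclaw.
Grzegorz is living and takes 1/5.
Agnieszka is living and takes 1/5.
Czeslaw is living and takes 1/5.
Ireneusz predeceased; the 1/5 allotted to Ireneusz's branch passes to Ireneusz's issue by representation.
The 1/5 is divided into 3 equal shares of 1/15 among Bogdan, Oleg, Zofia.
Bogdan is living and takes 1/15.
Oleg is living and takes 1/15.
Zofia is living and takes 1/15.
Waclaw predeceased; the 1/5 allotted to Waclaw's branch passes to Waclaw's issue by representation.
The 1/5 is divided into 2 equal shares of 1/10 among Nadia, Franciszka.
Nadia predeceased; the 1/10 allotted to Nadia's branch passes to Nadia's issue by representation.
The 1/10 is divided into 3 equal shares of 1/30 among Danuta, Eliasz, Halina.
Danuta is living and takes 1/30.
Eliasz is living and takes 1/30.
Halina is living and takes 1/30.
Franciszka is living and takes 1/10.

Agnieszka 1/5; Bogdan 1/15; Czeslaw 1/5; Danuta 1/30; Eliasz 1/30; Franciszka 1/10; Grzegorz 1/5; Halina 1/30; Oleg 1/15; Zofia 1/15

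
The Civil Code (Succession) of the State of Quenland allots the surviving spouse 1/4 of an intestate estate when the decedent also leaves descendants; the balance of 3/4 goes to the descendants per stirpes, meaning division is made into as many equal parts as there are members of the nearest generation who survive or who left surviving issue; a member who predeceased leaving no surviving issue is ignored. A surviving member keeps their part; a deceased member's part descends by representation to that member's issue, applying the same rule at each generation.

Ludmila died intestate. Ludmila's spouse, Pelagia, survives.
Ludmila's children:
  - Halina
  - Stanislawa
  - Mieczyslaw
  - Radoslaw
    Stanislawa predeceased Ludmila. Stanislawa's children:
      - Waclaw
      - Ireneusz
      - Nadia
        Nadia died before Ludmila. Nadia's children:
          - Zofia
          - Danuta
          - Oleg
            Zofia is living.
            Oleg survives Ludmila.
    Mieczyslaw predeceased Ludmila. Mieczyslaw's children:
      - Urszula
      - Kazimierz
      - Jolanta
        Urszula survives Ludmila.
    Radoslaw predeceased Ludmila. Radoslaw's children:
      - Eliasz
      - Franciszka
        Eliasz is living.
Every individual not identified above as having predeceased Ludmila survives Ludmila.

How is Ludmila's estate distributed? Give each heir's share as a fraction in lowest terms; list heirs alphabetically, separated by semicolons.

Danuta 1/48; Eliasz 3/32; Franciszka 3/32; Halina 3/16; Ireneusz 1/16; Jolanta 1/16; Kazimierz 1/16; Oleg 1/48; Pelagia 1/4; Urszula 1/16; Waclaw 1/16; Zofia 1/48

Pelagia, as surviving spouse, takes 1/4.
The remaining 3/4 passes to Ludmila's descendants per stirpes.
The 3/4 is divided into 4 equal shares of 3/16 among Halina, Stanislawa, Mieczyslaw, Radoslaw.
Halina is living and takes 3/16.
Stanislawa predeceased; the 3/16 allotted to Stanislawa's branch passes to Stanislawa's issue by representation.
The 3/16 is divided into 3 equal shares of 1/16 among Waclaw, Ireneusz, Nadia.
Waclaw is living and takes 1/16.
Ireneusz is living and takes 1/16.
Nadia predeceased; the 1/16 allotted to Nadia's branch passes to Nadia's issue by representation.
The 1/16 is divided into 3 equal shares of 1/48 among Zofia, Danuta, Oleg.
Zofia is living and takes 1/48.
Danuta is living and takes 1/48.
Oleg is living and takes 1/48.
Mieczyslaw predeceased; the 3/16 allotted to Mieczyslaw's branch passes to Mieczyslaw's issue by representation.
The 3/16 is divided into 3 equal shares of 1/16 among Urszula, Kazimierz, Jolanta.
Urszula is living and takes 1/16.
Kazimierz is living and takes 1/16.
Jolanta is living and takes 1/16.
Radoslaw predeceased; the 3/16 allotted to Radoslaw's branch passes to Radoslaw's issue by representation.
The 3/16 is divided into 2 equal shares of 3/32 among Eliasz, Franciszka.
Eliasz is living and takes 3/32.
Franciszka is living and takes 3/32.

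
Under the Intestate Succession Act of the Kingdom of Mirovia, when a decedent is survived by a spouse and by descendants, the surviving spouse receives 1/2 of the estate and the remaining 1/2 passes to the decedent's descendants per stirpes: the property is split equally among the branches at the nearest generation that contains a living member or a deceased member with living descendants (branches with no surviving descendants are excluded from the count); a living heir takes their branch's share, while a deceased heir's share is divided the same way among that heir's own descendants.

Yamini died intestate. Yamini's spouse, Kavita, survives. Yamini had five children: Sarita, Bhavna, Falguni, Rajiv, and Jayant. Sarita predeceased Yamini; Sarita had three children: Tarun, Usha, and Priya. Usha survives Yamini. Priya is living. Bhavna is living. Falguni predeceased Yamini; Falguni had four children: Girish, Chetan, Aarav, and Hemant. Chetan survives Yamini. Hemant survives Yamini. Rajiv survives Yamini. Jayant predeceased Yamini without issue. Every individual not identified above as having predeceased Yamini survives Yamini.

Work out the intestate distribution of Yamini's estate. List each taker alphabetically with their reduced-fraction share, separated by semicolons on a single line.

Aarav 1/32; Bhavna 1/8; Chetan 1/32; Girish 1/32; Hemant 1/32; Kavita 1/2; Priya 1/24; Rajiv 1/8; Tarun 1/24; Usha 1/24

Kavita, as surviving spouse, takes 1/2.
The remaining 1/2 passes to Yamini's descendants per stirpes.
Jayant left no surviving issue, so that branch lapses and is disregarded.
The 1/2 is divided into 4 equal shares of 1/8 among Sarita, Bhavna, Falguni, Rajiv.
Sarita predeceased; the 1/8 allotted to Sarita's branch passes to Sarita's issue by representation.
The 1/8 is divided into 3 equal shares of 1/24 among Tarun, Usha, Priya.
Tarun is living and takes 1/24.
Usha is living and takes 1/24.
Priya is living and takes 1/24.
Bhavna is living and takes 1/8.
Falguni predeceased; the 1/8 allotted to Falguni's branch passes to Falguni's issue by representation.
The 1/8 is divided into 4 equal shares of 1/32 among Girish, Chetan, Aarav, Hemant.
Girish is living and takes 1/32.
Chetan is living and takes 1/32.
Aarav is living and takes 1/32.
Hemant is living and takes 1/32.
Rajiv is living and takes 1/8.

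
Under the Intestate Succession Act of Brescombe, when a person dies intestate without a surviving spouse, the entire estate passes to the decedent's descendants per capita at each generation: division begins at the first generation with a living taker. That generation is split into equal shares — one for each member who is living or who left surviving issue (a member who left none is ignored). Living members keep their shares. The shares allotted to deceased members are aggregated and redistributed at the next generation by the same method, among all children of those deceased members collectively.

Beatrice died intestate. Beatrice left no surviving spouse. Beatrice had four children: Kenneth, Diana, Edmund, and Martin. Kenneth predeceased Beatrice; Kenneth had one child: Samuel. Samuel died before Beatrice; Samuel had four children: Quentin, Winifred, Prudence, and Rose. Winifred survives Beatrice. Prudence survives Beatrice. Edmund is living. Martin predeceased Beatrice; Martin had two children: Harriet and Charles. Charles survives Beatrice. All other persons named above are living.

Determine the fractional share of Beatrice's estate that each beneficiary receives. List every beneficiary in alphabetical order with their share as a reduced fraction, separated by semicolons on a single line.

There is no surviving spouse, so the entire estate passes to Beatrice's descendants per capita at each generation.
At generation 1 (Kenneth, Diana, Edmund, Martin) there are 4 shares of (1)/4 = 1/4 each.
Living: Diana and Edmund — each takes 1/4.
Deceased: Kenneth and Martin. Their combined 1/2 is pooled and carried to generation 2.
At generation 2 (Samuel, Harriet, Charles) there are 3 shares of (1/2)/3 = 1/6 each.
Living: Harriet and Charles — each takes 1/6.
Deceased: Samuel. That 1/6 share is carried to generation 3.
At generation 3 (Quentin, Winifred, Prudence, Rose) there are 4 shares of (1/6)/4 = 1/24 each.
Living: Quentin, Winifred, Prudence, and Rose — each takes 1/24.

Charles 1/6; Diana 1/4; Edmund 1/4; Harriet 1/6; Prudence 1/24; Quentin 1/24; Rose 1/24; Winifred 1/24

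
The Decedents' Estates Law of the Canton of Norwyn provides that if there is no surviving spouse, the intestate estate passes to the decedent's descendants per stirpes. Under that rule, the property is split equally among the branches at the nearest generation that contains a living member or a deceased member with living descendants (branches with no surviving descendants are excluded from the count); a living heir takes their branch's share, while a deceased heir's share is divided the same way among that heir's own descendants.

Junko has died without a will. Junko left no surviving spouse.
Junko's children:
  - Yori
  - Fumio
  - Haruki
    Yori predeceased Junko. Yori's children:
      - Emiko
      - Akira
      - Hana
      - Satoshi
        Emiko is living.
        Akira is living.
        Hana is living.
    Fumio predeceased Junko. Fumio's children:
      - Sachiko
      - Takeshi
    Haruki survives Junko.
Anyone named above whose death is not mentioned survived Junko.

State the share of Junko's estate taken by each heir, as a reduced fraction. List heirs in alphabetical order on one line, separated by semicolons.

There is no surviving spouse, so the entire estate passes to Junko's descendants per stirpes.
The estate is divided into 3 equal shares of 1/3 among Yori, Fumio, Haruki.
Yori predeceased; the 1/3 allotted to Yori's branch passes to Yori's issue by representation.
The 1/3 is divided into 4 equal shares of 1/12 among Emiko, Akira, Hana, Satoshi.
Emiko is living and takes 1/12.
Akira is living and takes 1/12.
Hana is living and takes 1/12.
Satoshi is living and takes 1/12.
Fumio predeceased; the 1/3 allotted to Fumio's branch passes to Fumio's issue by representation.
The 1/3 is divided into 2 equal shares of 1/6 among Sachiko, Takeshi.
Sachiko is living and takes 1/6.
Takeshi is living and takes 1/6.
Haruki is living and takes 1/3.

Akira 1/12; Emiko 1/12; Hana 1/12; Haruki 1/3; Sachiko 1/6; Satoshi 1/12; Takeshi 1/6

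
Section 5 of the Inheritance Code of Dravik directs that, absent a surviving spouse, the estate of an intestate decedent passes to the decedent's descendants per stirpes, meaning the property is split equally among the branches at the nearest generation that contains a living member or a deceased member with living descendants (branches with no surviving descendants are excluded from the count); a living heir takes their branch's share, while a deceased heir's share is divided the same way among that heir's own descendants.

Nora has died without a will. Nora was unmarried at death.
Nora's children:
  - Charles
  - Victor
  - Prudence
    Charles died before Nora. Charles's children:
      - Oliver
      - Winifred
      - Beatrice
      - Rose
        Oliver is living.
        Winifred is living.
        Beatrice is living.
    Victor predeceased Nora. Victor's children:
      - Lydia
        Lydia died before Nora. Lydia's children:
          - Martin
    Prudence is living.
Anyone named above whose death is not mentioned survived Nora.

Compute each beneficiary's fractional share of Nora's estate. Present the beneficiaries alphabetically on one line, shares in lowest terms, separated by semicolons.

Beatrice 1/12; Martin 1/3; Oliver 1/12; Prudence 1/3; Rose 1/12; Winifred 1/12

There is no surviving spouse, so the entire estate passes to Nora's descendants per stirpes.
The estate is divided into 3 equal shares of 1/3 among Charles, Victor, Prudence.
Charles predeceased; the 1/3 allotted to Charles's branch passes to Charles's issue by representation.
The 1/3 is divided into 4 equal shares of 1/12 among Oliver, Winifred, Beatrice, Rose.
Oliver is living and takes 1/12.
Winifred is living and takes 1/12.
Beatrice is living and takes 1/12.
Rose is living and takes 1/12.
Victor predeceased; the 1/3 allotted to Victor's branch passes to Victor's issue by representation.
Lydia's line is the sole branch at this level, so the full 1/3 passes to Lydia's issue by representation.
Martin is the sole taker at this level and receives the full 1/3.
Prudence is living and takes 1/3.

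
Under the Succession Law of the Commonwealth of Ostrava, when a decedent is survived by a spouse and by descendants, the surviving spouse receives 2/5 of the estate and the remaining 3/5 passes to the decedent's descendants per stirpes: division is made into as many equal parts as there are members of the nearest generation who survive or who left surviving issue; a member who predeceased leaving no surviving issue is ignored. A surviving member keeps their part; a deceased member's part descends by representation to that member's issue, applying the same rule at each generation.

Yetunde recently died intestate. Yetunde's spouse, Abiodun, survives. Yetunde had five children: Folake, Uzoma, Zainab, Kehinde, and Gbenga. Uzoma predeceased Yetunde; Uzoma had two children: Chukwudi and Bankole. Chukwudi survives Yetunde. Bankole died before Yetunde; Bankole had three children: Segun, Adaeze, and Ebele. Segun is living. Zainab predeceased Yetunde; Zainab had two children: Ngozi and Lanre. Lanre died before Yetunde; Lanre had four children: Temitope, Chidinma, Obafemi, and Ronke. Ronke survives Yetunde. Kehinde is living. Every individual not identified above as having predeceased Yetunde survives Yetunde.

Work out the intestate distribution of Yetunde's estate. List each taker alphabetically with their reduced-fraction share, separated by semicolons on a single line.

Abiodun, as surviving spouse, takes 2/5.
The remaining 3/5 passes to Yetunde's descendants per stirpes.
The 3/5 is divided into 5 equal shares of 3/25 among Folake, Uzoma, Zainab, Kehinde, Gbenga.
Folake is living and takes 3/25.
Uzoma predeceased; the 3/25 allotted to Uzoma's branch passes to Uzoma's issue by representation.
The 3/25 is divided into 2 equal shares of 3/50 among Chukwudi, Bankole.
Chukwudi is living and takes 3/50.
Bankole predeceased; the 3/50 allotted to Bankole's branch passes to Bankole's issue by representation.
The 3/50 is divided into 3 equal shares of 1/50 among Segun, Adaeze, Ebele.
Segun is living and takes 1/50.
Adaeze is living and takes 1/50.
Ebele is living and takes 1/50.
Zainab predeceased; the 3/25 allotted to Zainab's branch passes to Zainab's issue by representation.
The 3/25 is divided into 2 equal shares of 3/50 among Ngozi, Lanre.
Ngozi is living and takes 3/50.
Lanre predeceased; the 3/50 allotted to Lanre's branch passes to Lanre's issue by representation.
The 3/50 is divided into 4 equal shares of 3/200 among Temitope, Chidinma, Obafemi, Ronke.
Temitope is living and takes 3/200.
Chidinma is living and takes 3/200.
Obafemi is living and takes 3/200.
Ronke is living and takes 3/200.
Kehinde is living and takes 3/25.
Gbenga is living and takes 3/25.

Abiodun 2/5; Adaeze 1/50; Chidinma 3/200; Chukwudi 3/50; Ebele 1/50; Folake 3/25; Gbenga 3/25; Kehinde 3/25; Ngozi 3/50; Obafemi 3/200; Ronke 3/200; Segun 1/50; Temitope 3/200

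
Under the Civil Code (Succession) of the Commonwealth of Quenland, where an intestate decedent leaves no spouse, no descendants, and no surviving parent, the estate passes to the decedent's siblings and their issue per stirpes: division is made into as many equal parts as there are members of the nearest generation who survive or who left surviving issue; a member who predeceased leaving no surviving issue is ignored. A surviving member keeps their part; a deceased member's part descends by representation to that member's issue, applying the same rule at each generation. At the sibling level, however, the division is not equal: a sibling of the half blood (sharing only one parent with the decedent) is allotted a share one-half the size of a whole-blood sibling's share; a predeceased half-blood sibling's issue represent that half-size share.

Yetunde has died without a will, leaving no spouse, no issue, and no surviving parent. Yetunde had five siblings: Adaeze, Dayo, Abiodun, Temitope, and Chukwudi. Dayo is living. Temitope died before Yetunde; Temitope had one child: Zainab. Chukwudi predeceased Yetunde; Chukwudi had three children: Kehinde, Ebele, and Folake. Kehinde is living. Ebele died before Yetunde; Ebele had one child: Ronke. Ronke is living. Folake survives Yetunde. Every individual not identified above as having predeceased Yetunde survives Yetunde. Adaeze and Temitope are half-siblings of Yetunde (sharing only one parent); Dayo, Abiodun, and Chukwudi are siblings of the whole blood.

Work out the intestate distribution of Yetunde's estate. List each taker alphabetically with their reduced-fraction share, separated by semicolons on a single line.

No spouse, descendants, or parent survives, so the estate passes to Yetunde's siblings per stirpes.
Half-blood siblings count for one-half the weight of whole-blood siblings at the initial division.
Dividing 1 in proportion to weights (total weight 4): Adaeze (weight 1/2) → 1/8; Dayo (weight 1) → 1/4; Abiodun (weight 1) → 1/4; Temitope (weight 1/2) → 1/8; Chukwudi (weight 1) → 1/4.
Adaeze is living and takes 1/8.
Dayo is living and takes 1/4.
Abiodun is living and takes 1/4.
Temitope predeceased; the 1/8 allotted to Temitope's branch passes to Temitope's issue by representation.
Zainab is the sole taker at this level and receives the full 1/8.
Chukwudi predeceased; the 1/4 allotted to Chukwudi's branch passes to Chukwudi's issue by representation.
The 1/4 is divided into 3 equal shares of 1/12 among Kehinde, Ebele, Folake.
Kehinde is living and takes 1/12.
Ebele predeceased; the 1/12 allotted to Ebele's branch passes to Ebele's issue by representation.
Ronke is the sole taker at this level and receives the full 1/12.
Folake is living and takes 1/12.

Abiodun 1/4; Adaeze 1/8; Dayo 1/4; Folake 1/12; Kehinde 1/12; Ronke 1/12; Zainab 1/8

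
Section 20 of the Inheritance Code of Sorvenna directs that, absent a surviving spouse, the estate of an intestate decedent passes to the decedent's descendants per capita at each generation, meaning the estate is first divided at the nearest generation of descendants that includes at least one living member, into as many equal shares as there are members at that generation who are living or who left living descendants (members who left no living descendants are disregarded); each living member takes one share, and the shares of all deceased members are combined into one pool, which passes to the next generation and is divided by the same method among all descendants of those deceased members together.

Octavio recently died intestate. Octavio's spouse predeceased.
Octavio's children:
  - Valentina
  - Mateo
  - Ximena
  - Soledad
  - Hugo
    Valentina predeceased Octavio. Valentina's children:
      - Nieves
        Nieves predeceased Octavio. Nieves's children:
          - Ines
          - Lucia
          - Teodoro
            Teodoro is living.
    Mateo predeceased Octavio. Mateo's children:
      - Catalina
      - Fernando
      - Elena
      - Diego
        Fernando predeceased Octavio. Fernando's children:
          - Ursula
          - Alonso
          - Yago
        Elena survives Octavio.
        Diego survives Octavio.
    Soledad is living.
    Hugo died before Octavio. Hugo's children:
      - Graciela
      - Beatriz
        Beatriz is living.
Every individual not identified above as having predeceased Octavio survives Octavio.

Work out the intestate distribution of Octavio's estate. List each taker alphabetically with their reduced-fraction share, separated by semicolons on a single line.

Alonso 1/35; Beatriz 3/35; Catalina 3/35; Diego 3/35; Elena 3/35; Graciela 3/35; Ines 1/35; Lucia 1/35; Soledad 1/5; Teodoro 1/35; Ursula 1/35; Ximena 1/5; Yago 1/35

There is no surviving spouse, so the entire estate passes to Octavio's descendants per capita at each generation.
At generation 1 (Valentina, Mateo, Ximena, Soledad, Hugo) there are 5 shares of (1)/5 = 1/5 each.
Living: Ximena and Soledad — each takes 1/5.
Deceased: Valentina, Mateo, and Hugo. Their combined 3/5 is pooled and carried to generation 2.
At generation 2 (Nieves, Catalina, Fernando, Elena, Diego, Graciela, Beatriz) there are 7 shares of (3/5)/7 = 3/35 each.
Living: Catalina, Elena, Diego, Graciela, and Beatriz — each takes 3/35.
Deceased: Nieves and Fernando. Their combined 6/35 is pooled and carried to generation 3.
At generation 3 (Ines, Lucia, Teodoro, Ursula, Alonso, Yago) there are 6 shares of (6/35)/6 = 1/35 each.
Living: Ines, Lucia, Teodoro, Ursula, Alonso, and Yago — each takes 1/35.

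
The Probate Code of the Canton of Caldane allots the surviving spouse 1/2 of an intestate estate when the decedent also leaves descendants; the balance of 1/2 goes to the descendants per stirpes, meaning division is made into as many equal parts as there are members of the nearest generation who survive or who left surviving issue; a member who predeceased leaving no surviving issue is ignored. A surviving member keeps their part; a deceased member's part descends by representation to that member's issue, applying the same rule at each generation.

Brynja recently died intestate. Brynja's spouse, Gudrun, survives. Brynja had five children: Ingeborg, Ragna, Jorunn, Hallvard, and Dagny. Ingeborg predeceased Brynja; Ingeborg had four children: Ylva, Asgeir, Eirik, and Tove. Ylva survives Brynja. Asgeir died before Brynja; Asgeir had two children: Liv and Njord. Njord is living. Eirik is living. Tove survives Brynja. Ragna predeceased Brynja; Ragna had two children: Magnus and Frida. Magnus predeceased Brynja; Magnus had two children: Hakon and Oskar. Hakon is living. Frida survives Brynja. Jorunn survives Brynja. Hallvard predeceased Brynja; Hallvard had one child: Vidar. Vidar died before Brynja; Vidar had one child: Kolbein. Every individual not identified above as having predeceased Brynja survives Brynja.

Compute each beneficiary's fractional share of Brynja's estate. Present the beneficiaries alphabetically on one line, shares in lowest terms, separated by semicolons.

Gudrun, as surviving spouse, takes 1/2.
The remaining 1/2 passes to Brynja's descendants per stirpes.
The 1/2 is divided into 5 equal shares of 1/10 among Ingeborg, Ragna, Jorunn, Hallvard, Dagny.
Ingeborg predeceased; the 1/10 allotted to Ingeborg's branch passes to Ingeborg's issue by representation.
The 1/10 is divided into 4 equal shares of 1/40 among Ylva, Asgeir, Eirik, Tove.
Ylva is living and takes 1/40.
Asgeir predeceased; the 1/40 allotted to Asgeir's branch passes to Asgeir's issue by representation.
The 1/40 is divided into 2 equal shares of 1/80 among Liv, Njord.
Liv is living and takes 1/80.
Njord is living and takes 1/80.
Eirik is living and takes 1/40.
Tove is living and takes 1/40.
Ragna predeceased; the 1/10 allotted to Ragna's branch passes to Ragna's issue by representation.
The 1/10 is divided into 2 equal shares of 1/20 among Magnus, Frida.
Magnus predeceased; the 1/20 allotted to Magnus's branch passes to Magnus's issue by representation.
The 1/20 is divided into 2 equal shares of 1/40 among Hakon, Oskar.
Hakon is living and takes 1/40.
Oskar is living and takes 1/40.
Frida is living and takes 1/20.
Jorunn is living and takes 1/10.
Hallvard predeceased; the 1/10 allotted to Hallvard's branch passes to Hallvard's issue by representation.
Vidar's line is the sole branch at this level, so the full 1/10 passes to Vidar's issue by representation.
Kolbein is the sole taker at this level and receives the full 1/10.
Dagny is living and takes 1/10.

Dagny 1/10; Eirik 1/40; Frida 1/20; Gudrun 1/2; Hakon 1/40; Jorunn 1/10; Kolbein 1/10; Liv 1/80; Njord 1/80; Oskar 1/40; Tove 1/40; Ylva 1/40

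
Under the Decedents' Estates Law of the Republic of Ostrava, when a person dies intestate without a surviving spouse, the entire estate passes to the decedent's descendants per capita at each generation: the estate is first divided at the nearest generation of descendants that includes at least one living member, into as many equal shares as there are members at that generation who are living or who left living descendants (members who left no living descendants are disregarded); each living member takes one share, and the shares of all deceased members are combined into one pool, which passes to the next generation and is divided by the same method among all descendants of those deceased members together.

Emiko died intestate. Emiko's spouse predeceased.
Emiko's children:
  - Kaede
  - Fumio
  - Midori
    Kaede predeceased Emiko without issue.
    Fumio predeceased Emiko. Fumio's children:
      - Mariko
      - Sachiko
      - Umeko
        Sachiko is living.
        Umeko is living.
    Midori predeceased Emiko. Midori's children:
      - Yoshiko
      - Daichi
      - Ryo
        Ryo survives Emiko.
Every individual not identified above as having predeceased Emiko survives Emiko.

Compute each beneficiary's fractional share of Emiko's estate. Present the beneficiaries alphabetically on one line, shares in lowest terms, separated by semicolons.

There is no surviving spouse, so the entire estate passes to Emiko's descendants per capita at each generation.
No one at generation 1 (Fumio, Midori) is living; moving to the next generation.
At generation 2 (Mariko, Sachiko, Umeko, Yoshiko, Daichi, Ryo) there are 6 shares of (1)/6 = 1/6 each.
Living: Mariko, Sachiko, Umeko, Yoshiko, Daichi, and Ryo — each takes 1/6.

Daichi 1/6; Mariko 1/6; Ryo 1/6; Sachiko 1/6; Umeko 1/6; Yoshiko 1/6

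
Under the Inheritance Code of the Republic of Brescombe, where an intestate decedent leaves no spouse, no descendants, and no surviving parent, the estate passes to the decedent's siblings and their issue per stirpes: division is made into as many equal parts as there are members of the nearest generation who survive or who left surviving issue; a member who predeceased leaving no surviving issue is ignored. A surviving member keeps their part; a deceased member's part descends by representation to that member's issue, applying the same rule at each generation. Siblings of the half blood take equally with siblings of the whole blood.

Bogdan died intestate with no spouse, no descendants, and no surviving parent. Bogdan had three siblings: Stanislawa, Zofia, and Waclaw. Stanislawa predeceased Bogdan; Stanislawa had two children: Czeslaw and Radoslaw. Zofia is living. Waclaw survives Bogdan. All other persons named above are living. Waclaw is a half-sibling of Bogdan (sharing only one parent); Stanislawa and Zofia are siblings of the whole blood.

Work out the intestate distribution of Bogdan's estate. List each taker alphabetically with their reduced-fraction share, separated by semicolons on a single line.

Czeslaw 1/6; Radoslaw 1/6; Waclaw 1/3; Zofia 1/3

No spouse, descendants, or parent survives, so the estate passes to Bogdan's siblings per stirpes.
Half-blood and whole-blood siblings take equally under the stated rule.
The estate is divided into 3 equal shares of 1/3 among Stanislawa, Zofia, Waclaw.
Stanislawa predeceased; the 1/3 allotted to Stanislawa's branch passes to Stanislawa's issue by representation.
The 1/3 is divided into 2 equal shares of 1/6 among Czeslaw, Radoslaw.
Czeslaw is living and takes 1/6.
Radoslaw is living and takes 1/6.
Zofia is living and takes 1/3.
Waclaw is living and takes 1/3.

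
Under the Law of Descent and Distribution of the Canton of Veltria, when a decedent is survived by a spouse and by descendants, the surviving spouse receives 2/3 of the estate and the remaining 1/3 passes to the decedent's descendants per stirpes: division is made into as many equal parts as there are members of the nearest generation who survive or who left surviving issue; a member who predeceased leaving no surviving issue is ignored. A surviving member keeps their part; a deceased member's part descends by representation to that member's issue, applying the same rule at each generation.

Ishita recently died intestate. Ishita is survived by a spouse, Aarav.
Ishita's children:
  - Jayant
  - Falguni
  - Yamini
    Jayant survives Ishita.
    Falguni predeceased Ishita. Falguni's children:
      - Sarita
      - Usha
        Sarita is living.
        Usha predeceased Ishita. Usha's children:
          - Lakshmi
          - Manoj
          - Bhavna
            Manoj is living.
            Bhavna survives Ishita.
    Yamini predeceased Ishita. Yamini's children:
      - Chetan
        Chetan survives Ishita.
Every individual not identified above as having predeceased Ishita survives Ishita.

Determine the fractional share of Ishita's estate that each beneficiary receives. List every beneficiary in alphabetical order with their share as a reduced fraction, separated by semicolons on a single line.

Aarav, as surviving spouse, takes 2/3.
The remaining 1/3 passes to Ishita's descendants per stirpes.
The 1/3 is divided into 3 equal shares of 1/9 among Jayant, Falguni, Yamini.
Jayant is living and takes 1/9.
Falguni predeceased; the 1/9 allotted to Falguni's branch passes to Falguni's issue by representation.
The 1/9 is divided into 2 equal shares of 1/18 among Sarita, Usha.
Sarita is living and takes 1/18.
Usha predeceased; the 1/18 allotted to Usha's branch passes to Usha's issue by representation.
The 1/18 is divided into 3 equal shares of 1/54 among Lakshmi, Manoj, Bhavna.
Lakshmi is living and takes 1/54.
Manoj is living and takes 1/54.
Bhavna is living and takes 1/54.
Yamini predeceased; the 1/9 allotted to Yamini's branch passes to Yamini's issue by representation.
Chetan is the sole taker at this level and receives the full 1/9.

Aarav 2/3; Bhavna 1/54; Chetan 1/9; Jayant 1/9; Lakshmi 1/54; Manoj 1/54; Sarita 1/18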